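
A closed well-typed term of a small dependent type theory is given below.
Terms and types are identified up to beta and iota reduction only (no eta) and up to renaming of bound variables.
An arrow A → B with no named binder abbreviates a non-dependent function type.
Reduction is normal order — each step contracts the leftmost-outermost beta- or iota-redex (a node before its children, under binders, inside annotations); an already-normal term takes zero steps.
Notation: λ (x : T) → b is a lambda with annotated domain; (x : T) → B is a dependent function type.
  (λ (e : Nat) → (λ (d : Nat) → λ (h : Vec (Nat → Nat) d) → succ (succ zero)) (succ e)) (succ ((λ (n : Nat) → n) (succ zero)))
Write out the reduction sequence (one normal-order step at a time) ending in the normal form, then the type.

normal-order reduction sequence:
  (λ (e : Nat) → (λ (d : Nat) → λ (h : Vec (Nat → Nat) d) → succ (succ zero)) (succ e)) (succ ((λ (n : Nat) → n) (succ zero)))
  ~> (λ (e : Nat) → λ (d : Vec (Nat → Nat) e) → succ (succ zero)) (succ (succ ((λ (h : Nat) → h) (succ zero))))
  ~> λ (e : Vec (Nat → Nat) (succ (succ ((λ (d : Nat) → d) (succ zero))))) → succ (succ zero)
  ~> λ (e : Vec (Nat → Nat) (succ (succ (succ zero)))) → succ (succ zero)
type:
  Vec (Nat → Nat) (succ (succ (succ zero))) → Nat


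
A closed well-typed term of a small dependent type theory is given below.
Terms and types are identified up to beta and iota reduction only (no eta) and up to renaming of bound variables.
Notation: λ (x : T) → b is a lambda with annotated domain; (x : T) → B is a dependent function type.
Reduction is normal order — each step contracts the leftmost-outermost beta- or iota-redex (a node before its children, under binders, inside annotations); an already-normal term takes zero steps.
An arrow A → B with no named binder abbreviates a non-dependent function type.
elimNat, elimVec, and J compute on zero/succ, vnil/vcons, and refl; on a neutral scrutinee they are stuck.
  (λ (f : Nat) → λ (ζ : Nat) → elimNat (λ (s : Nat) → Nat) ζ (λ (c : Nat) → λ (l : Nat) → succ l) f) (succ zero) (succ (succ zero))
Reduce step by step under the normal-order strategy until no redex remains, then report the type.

reduction (normal order):
  (λ (f : Nat) → λ (ζ : Nat) → elimNat (λ (s : Nat) → Nat) ζ (λ (c : Nat) → λ (l : Nat) → succ l) f) (succ zero) (succ (succ zero))
  ~> (λ (f : Nat) → elimNat (λ (ζ : Nat) → Nat) f (λ (s : Nat) → λ (c : Nat) → succ c) (succ zero)) (succ (succ zero))
  ~> elimNat (λ (f : Nat) → Nat) (succ (succ zero)) (λ (ζ : Nat) → λ (s : Nat) → succ s) (succ zero)
  ~> (λ (f : Nat) → λ (ζ : Nat) → succ ζ) zero (elimNat (λ (s : Nat) → Nat) (succ (succ zero)) (λ (c : Nat) → λ (l : Nat) → succ l) zero)
  ~> (λ (f : Nat) → succ f) (elimNat (λ (ζ : Nat) → Nat) (succ (succ zero)) (λ (s : Nat) → λ (c : Nat) → succ c) zero)
  ~> succ (elimNat (λ (f : Nat) → Nat) (succ (succ zero)) (λ (ζ : Nat) → λ (s : Nat) → succ s) zero)
  ~> succ (succ (succ zero))
type:
  Nat


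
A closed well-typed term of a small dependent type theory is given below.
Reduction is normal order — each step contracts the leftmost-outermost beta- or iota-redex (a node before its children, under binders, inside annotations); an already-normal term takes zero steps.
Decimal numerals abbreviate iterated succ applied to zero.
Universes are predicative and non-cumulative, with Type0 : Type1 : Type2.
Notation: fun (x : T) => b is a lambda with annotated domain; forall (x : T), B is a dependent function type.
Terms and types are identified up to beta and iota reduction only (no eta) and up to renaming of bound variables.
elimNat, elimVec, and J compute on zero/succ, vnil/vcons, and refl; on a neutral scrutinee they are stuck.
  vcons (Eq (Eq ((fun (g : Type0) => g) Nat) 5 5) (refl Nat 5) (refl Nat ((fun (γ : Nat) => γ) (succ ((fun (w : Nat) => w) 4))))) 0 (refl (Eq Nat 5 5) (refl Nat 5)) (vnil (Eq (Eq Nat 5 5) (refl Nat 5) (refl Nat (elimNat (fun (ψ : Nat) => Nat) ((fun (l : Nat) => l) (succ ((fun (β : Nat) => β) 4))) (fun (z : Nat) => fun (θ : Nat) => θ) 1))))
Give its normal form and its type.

resulting normal form:
  vcons (Eq (Eq Nat 5 5) (refl Nat 5) (refl Nat 5)) 0 (refl (Eq Nat 5 5) (refl Nat 5)) (vnil (Eq (Eq Nat 5 5) (refl Nat 5) (refl Nat 5)))
the term's type:
  Vec (Eq (Eq Nat 5 5) (refl Nat 5) (refl Nat 5)) 1


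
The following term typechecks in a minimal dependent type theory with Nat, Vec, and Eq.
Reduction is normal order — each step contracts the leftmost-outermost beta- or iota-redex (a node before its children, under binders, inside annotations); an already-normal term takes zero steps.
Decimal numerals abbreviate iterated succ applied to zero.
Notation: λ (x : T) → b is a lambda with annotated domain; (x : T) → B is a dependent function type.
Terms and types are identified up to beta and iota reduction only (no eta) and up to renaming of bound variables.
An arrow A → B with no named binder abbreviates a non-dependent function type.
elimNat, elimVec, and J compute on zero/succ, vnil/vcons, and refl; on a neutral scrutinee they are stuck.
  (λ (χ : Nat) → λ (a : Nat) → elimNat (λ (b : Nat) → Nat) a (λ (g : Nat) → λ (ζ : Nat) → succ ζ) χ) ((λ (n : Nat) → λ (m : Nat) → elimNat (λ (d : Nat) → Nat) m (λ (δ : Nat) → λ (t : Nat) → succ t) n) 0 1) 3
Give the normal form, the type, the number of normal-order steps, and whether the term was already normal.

reduced normal form:
  4
inferred type:
  Nat
reduction steps (normal order): 9
term was already normal: no
first contracted redex: a beta-redex


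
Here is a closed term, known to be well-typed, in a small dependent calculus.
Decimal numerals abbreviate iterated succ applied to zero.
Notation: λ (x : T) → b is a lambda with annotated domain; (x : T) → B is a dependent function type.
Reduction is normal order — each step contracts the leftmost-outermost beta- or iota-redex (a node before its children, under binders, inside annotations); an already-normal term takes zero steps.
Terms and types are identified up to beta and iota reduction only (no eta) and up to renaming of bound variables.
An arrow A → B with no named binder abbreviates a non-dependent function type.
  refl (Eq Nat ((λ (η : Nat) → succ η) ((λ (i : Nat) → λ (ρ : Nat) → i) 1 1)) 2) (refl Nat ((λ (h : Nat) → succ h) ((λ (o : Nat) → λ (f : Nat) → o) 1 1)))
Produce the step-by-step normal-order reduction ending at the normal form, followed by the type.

normal-order reduction:
  refl (Eq Nat ((λ (η : Nat) → succ η) ((λ (i : Nat) → λ (ρ : Nat) → i) 1 1)) 2) (refl Nat ((λ (h : Nat) → succ h) ((λ (o : Nat) → λ (f : Nat) → o) 1 1)))
  ~> refl (Eq Nat (succ ((λ (η : Nat) → λ (i : Nat) → η) 1 1)) 2) (refl Nat ((λ (ρ : Nat) → succ ρ) ((λ (h : Nat) → λ (o : Nat) → h) 1 1)))
  ~> refl (Eq Nat (succ ((λ (η : Nat) → 1) 1)) 2) (refl Nat ((λ (i : Nat) → succ i) ((λ (ρ : Nat) → λ (h : Nat) → ρ) 1 1)))
  ~> refl (Eq Nat 2 2) (refl Nat ((λ (η : Nat) → succ η) ((λ (i : Nat) → λ (ρ : Nat) → i) 1 1)))
  ~> refl (Eq Nat 2 2) (refl Nat (succ ((λ (η : Nat) → λ (i : Nat) → η) 1 1)))
  ~> refl (Eq Nat 2 2) (refl Nat (succ ((λ (η : Nat) → 1) 1)))
  ~> refl (Eq Nat 2 2) (refl Nat 2)
type:
  Eq (Eq Nat 2 2) (refl Nat 2) (refl Nat 2)


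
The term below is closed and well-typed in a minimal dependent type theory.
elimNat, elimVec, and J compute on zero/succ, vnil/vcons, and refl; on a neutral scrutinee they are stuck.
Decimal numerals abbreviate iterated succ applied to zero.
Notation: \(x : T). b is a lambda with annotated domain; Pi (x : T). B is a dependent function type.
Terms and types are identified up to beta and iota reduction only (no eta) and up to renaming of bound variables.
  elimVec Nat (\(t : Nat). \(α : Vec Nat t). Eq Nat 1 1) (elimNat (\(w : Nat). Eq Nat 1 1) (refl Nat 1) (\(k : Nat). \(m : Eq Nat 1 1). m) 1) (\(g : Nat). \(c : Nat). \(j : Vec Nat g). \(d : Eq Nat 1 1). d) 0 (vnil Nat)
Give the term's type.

inferred type:
  Eq Nat 1 1


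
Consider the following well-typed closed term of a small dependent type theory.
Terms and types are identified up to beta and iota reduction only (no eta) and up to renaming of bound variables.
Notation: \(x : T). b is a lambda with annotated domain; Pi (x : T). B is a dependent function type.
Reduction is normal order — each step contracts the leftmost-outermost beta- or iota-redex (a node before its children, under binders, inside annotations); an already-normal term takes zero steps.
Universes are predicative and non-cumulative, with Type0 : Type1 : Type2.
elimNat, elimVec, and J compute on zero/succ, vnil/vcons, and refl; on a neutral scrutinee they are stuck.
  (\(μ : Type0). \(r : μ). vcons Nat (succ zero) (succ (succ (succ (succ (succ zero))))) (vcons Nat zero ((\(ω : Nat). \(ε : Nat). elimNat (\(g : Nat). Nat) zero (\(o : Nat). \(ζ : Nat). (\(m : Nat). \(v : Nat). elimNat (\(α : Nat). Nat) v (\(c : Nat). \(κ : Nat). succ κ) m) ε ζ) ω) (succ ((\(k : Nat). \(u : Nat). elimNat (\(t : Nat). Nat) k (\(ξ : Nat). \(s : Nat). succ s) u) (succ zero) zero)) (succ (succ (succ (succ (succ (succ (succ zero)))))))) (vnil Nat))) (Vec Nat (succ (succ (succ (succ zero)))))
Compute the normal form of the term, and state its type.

reduced normal form:
  \(μ : Vec Nat (succ (succ (succ (succ zero))))). vcons Nat (succ zero) (succ (succ (succ (succ (succ zero))))) (vcons Nat zero (succ (succ (succ (succ (succ (succ (succ (succ (succ (succ (succ (succ (succ (succ zero)))))))))))))) (vnil Nat))
the term's type:
  Pi (μ : Vec Nat (succ (succ (succ (succ zero))))). Vec Nat (succ (succ zero))


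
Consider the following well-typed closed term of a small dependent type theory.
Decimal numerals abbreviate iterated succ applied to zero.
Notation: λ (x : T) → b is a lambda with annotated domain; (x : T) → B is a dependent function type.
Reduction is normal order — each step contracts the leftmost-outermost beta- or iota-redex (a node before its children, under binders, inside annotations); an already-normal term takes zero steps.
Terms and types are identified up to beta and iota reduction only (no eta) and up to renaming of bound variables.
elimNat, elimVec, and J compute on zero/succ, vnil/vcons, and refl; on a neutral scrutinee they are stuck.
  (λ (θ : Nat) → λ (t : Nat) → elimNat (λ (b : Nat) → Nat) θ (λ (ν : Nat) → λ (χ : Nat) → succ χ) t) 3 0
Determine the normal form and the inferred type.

reduced normal form:
  3
type:
  Nat
observation: the first redex contracted is a beta-redex; the normal form is reached in 3 normal-order steps.


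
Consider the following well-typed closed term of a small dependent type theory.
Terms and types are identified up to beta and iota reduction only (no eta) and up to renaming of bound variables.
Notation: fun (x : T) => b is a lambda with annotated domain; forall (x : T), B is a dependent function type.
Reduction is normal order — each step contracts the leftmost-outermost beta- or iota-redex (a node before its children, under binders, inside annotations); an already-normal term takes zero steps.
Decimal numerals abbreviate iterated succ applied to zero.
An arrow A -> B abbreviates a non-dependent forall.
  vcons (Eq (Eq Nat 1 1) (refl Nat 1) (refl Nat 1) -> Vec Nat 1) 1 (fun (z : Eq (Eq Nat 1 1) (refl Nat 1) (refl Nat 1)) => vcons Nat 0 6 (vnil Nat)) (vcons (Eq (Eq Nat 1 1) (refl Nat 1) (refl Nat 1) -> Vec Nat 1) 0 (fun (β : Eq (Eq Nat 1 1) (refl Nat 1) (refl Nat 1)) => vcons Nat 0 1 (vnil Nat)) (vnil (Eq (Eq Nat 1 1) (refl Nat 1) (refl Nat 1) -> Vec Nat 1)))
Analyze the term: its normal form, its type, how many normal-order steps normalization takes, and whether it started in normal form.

normal form:
  vcons (Eq (Eq Nat 1 1) (refl Nat 1) (refl Nat 1) -> Vec Nat 1) 1 (fun (z : Eq (Eq Nat 1 1) (refl Nat 1) (refl Nat 1)) => vcons Nat 0 6 (vnil Nat)) (vcons (Eq (Eq Nat 1 1) (refl Nat 1) (refl Nat 1) -> Vec Nat 1) 0 (fun (β : Eq (Eq Nat 1 1) (refl Nat 1) (refl Nat 1)) => vcons Nat 0 1 (vnil Nat)) (vnil (Eq (Eq Nat 1 1) (refl Nat 1) (refl Nat 1) -> Vec Nat 1)))
inferred type:
  Vec (Eq (Eq Nat 1 1) (refl Nat 1) (refl Nat 1) -> Vec Nat 1) 2
steps to reach normal form (normal order): 0
term was already normal: yes


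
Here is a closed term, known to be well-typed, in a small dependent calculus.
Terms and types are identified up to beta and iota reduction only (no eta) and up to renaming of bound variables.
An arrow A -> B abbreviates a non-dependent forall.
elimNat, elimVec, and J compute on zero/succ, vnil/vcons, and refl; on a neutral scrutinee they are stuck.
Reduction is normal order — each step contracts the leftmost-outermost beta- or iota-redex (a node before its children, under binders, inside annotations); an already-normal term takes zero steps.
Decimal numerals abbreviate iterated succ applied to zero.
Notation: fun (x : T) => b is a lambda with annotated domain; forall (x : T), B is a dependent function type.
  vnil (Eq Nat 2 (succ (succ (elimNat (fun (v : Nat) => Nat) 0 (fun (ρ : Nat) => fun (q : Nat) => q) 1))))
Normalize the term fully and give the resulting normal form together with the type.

reduced normal form:
  vnil (Eq Nat 2 2)
inferred type:
  Vec (Eq Nat 2 2) 0
observation: reduction starts at an elimNat iota-redex, and 4 normal-order steps reach the normal form.


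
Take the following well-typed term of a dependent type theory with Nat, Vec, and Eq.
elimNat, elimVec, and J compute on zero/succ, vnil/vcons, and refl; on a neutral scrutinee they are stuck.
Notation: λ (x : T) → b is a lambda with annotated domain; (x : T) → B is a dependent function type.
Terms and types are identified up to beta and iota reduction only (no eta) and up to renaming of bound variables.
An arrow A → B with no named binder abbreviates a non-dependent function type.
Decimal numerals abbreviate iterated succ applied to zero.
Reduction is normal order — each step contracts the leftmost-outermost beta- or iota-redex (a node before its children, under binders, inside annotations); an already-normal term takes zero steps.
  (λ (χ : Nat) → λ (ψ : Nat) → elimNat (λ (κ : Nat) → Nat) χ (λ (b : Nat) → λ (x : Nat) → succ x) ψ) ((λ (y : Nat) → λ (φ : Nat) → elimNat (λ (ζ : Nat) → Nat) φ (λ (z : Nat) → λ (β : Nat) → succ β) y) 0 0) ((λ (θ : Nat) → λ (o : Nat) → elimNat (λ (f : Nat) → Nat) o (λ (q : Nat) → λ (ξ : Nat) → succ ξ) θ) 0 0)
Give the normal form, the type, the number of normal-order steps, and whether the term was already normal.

resulting normal form:
  0
inferred type:
  Nat
steps to reach normal form (normal order): 9
term was already normal: no
first contracted redex: a beta-redex


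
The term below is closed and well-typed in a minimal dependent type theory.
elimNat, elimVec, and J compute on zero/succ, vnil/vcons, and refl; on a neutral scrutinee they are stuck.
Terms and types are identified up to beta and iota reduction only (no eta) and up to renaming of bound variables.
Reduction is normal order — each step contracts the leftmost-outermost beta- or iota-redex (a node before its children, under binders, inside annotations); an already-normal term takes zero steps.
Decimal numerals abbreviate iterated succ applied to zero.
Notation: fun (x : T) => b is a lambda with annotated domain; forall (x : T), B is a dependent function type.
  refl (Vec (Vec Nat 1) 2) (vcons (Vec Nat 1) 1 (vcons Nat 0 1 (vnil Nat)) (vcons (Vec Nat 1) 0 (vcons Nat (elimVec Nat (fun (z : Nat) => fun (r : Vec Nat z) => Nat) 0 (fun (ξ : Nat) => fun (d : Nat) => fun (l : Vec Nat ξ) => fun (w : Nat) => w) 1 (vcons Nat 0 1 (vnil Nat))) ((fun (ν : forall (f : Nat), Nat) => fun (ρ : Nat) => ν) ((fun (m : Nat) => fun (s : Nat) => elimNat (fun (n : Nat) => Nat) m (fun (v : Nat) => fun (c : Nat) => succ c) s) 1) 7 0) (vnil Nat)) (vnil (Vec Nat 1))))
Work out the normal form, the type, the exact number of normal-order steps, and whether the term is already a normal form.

resulting normal form:
  refl (Vec (Vec Nat 1) 2) (vcons (Vec Nat 1) 1 (vcons Nat 0 1 (vnil Nat)) (vcons (Vec Nat 1) 0 (vcons Nat 0 1 (vnil Nat)) (vnil (Vec Nat 1))))
the term's type:
  Eq (Vec (Vec Nat 1) 2) (vcons (Vec Nat 1) 1 (vcons Nat 0 1 (vnil Nat)) (vcons (Vec Nat 1) 0 (vcons Nat 0 1 (vnil Nat)) (vnil (Vec Nat 1)))) (vcons (Vec Nat 1) 1 (vcons Nat 0 1 (vnil Nat)) (vcons (Vec Nat 1) 0 (vcons Nat 0 1 (vnil Nat)) (vnil (Vec Nat 1))))
reduction steps (normal order): 11
started in normal form: no
first contracted redex: an elimVec iota-redex


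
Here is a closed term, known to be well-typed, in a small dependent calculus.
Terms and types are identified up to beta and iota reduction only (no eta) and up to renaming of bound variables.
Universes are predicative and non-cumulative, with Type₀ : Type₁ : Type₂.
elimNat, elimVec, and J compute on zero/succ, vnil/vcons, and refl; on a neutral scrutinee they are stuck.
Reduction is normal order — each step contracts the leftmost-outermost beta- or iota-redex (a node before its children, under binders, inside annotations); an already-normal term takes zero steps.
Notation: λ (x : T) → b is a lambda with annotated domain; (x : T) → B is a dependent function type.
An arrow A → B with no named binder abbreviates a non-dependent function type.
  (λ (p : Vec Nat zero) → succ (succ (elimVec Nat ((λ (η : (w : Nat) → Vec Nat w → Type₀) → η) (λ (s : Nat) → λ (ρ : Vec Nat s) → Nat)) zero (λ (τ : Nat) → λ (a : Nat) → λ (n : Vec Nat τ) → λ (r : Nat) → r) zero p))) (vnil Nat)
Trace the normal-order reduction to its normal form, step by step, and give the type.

normal-order reduction:
  (λ (p : Vec Nat zero) → succ (succ (elimVec Nat ((λ (η : (w : Nat) → Vec Nat w → Type₀) → η) (λ (s : Nat) → λ (ρ : Vec Nat s) → Nat)) zero (λ (τ : Nat) → λ (a : Nat) → λ (n : Vec Nat τ) → λ (r : Nat) → r) zero p))) (vnil Nat)
  ~> succ (succ (elimVec Nat ((λ (p : (η : Nat) → Vec Nat η → Type₀) → p) (λ (w : Nat) → λ (s : Vec Nat w) → Nat)) zero (λ (ρ : Nat) → λ (τ : Nat) → λ (a : Vec Nat ρ) → λ (n : Nat) → n) zero (vnil Nat)))
  ~> succ (succ zero)
the term's type:
  Nat


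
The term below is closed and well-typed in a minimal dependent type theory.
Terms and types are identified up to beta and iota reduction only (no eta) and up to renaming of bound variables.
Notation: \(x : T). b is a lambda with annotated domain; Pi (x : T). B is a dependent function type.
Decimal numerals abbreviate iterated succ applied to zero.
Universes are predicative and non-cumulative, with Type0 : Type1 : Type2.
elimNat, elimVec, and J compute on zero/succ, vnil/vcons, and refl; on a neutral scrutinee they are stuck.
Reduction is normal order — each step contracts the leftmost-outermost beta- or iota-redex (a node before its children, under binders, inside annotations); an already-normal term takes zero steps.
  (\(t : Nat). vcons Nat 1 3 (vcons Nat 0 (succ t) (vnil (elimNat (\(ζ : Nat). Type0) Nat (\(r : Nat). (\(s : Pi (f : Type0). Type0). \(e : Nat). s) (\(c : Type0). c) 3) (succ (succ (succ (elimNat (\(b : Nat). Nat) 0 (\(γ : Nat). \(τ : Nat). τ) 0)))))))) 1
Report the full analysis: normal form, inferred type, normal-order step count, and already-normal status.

resulting normal form:
  vcons Nat 1 3 (vcons Nat 0 2 (vnil Nat))
inferred type:
  Vec Nat 2
steps to reach normal form (normal order): 20
term was already normal: no
first redex: a beta-redex


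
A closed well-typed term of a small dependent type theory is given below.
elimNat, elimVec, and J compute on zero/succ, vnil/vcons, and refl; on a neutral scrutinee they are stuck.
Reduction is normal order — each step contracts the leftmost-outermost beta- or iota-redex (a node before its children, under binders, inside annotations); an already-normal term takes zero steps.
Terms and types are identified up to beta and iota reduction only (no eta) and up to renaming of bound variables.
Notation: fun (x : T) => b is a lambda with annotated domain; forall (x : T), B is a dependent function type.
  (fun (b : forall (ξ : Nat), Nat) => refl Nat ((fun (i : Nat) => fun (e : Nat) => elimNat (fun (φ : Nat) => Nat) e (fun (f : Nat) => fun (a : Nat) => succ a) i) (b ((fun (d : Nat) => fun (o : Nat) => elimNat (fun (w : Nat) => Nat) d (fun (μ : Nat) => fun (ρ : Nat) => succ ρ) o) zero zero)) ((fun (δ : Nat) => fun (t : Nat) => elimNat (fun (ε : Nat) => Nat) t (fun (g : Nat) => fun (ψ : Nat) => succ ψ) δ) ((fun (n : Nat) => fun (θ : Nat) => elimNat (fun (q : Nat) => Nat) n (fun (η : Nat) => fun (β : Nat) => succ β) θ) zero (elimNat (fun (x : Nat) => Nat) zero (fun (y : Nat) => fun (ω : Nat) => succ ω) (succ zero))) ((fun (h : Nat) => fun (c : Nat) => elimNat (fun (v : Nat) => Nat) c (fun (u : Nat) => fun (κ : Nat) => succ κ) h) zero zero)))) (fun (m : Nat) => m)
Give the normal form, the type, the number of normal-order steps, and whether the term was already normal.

resulting normal form:
  refl Nat (succ zero)
the term's type:
  Eq Nat (succ zero) (succ zero)
normal-order step count: 27
term was already normal: no
first redex: a beta-redex


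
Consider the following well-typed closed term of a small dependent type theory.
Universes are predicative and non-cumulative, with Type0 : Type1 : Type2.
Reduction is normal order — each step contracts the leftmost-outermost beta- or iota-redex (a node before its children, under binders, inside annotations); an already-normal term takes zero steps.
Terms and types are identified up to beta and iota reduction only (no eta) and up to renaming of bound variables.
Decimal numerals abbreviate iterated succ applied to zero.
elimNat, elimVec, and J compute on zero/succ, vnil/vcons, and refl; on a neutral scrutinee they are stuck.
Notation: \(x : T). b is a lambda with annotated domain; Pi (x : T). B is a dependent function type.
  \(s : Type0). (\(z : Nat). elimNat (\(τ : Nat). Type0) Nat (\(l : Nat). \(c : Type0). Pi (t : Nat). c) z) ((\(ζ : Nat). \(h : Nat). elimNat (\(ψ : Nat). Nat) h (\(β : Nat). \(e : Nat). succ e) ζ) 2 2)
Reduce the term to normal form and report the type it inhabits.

reduced normal form:
  \(s : Type0). Pi (z : Nat). Pi (τ : Nat). Pi (l : Nat). Pi (c : Nat). Nat
inferred type:
  Pi (s : Type0). Type0


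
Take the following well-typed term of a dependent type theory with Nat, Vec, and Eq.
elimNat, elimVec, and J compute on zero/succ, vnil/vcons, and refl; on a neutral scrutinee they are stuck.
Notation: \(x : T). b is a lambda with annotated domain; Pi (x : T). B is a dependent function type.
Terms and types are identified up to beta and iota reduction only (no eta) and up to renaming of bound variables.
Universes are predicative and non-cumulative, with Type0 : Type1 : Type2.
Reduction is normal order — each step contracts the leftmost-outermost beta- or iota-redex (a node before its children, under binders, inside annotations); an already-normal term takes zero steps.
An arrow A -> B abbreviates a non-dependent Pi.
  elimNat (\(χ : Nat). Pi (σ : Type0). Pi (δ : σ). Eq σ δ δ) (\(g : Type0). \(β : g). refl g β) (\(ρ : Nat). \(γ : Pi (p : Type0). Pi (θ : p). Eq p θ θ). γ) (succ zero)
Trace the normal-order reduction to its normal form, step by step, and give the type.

reduction (normal order):
  elimNat (\(χ : Nat). Pi (σ : Type0). Pi (δ : σ). Eq σ δ δ) (\(g : Type0). \(β : g). refl g β) (\(ρ : Nat). \(γ : Pi (p : Type0). Pi (θ : p). Eq p θ θ). γ) (succ zero)
  ~> (\(χ : Nat). \(σ : Pi (δ : Type0). Pi (g : δ). Eq δ g g). σ) zero (elimNat (\(β : Nat). Pi (ρ : Type0). Pi (γ : ρ). Eq ρ γ γ) (\(p : Type0). \(θ : p). refl p θ) (\(ζ : Nat). \(j : Pi (s : Type0). Pi (v : s). Eq s v v). j) zero)
  ~> (\(χ : Pi (σ : Type0). Pi (δ : σ). Eq σ δ δ). χ) (elimNat (\(g : Nat). Pi (β : Type0). Pi (ρ : β). Eq β ρ ρ) (\(γ : Type0). \(p : γ). refl γ p) (\(θ : Nat). \(ζ : Pi (j : Type0). Pi (s : j). Eq j s s). ζ) zero)
  ~> elimNat (\(χ : Nat). Pi (σ : Type0). Pi (δ : σ). Eq σ δ δ) (\(g : Type0). \(β : g). refl g β) (\(ρ : Nat). \(γ : Pi (p : Type0). Pi (θ : p). Eq p θ θ). γ) zero
  ~> \(χ : Type0). \(σ : χ). refl χ σ
type:
  Pi (χ : Type0). Pi (σ : χ). Eq χ σ σ


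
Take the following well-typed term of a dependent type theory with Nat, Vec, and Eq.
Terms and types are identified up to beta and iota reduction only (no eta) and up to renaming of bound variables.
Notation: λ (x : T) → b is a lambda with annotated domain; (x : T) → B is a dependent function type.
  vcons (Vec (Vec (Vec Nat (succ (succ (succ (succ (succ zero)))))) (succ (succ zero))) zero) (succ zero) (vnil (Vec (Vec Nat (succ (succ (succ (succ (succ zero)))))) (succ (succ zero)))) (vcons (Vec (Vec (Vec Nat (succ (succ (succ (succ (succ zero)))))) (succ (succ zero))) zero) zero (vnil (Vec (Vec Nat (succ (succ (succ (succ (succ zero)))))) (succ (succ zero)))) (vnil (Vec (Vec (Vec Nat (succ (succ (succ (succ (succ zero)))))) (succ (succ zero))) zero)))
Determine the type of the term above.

type:
  Vec (Vec (Vec (Vec Nat (succ (succ (succ (succ (succ zero)))))) (succ (succ zero))) zero) (succ (succ zero))


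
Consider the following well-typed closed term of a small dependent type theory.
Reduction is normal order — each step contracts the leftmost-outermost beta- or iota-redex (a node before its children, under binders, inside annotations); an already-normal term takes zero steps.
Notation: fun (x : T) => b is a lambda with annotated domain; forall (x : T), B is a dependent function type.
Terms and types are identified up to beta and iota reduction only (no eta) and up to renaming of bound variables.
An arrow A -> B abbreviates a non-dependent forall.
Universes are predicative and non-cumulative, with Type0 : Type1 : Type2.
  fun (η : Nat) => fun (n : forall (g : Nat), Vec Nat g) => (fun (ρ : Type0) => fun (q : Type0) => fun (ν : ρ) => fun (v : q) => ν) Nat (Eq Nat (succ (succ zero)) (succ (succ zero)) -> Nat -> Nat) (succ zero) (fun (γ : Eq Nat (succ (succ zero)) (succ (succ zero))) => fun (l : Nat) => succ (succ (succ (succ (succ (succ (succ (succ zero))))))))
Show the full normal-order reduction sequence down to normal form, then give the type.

normal-order reduction:
  fun (η : Nat) => fun (n : forall (g : Nat), Vec Nat g) => (fun (ρ : Type0) => fun (q : Type0) => fun (ν : ρ) => fun (v : q) => ν) Nat (Eq Nat (succ (succ zero)) (succ (succ zero)) -> Nat -> Nat) (succ zero) (fun (γ : Eq Nat (succ (succ zero)) (succ (succ zero))) => fun (l : Nat) => succ (succ (succ (succ (succ (succ (succ (succ zero))))))))
  ~> fun (η : Nat) => fun (n : forall (g : Nat), Vec Nat g) => (fun (ρ : Type0) => fun (q : Nat) => fun (ν : ρ) => q) (Eq Nat (succ (succ zero)) (succ (succ zero)) -> Nat -> Nat) (succ zero) (fun (v : Eq Nat (succ (succ zero)) (succ (succ zero))) => fun (γ : Nat) => succ (succ (succ (succ (succ (succ (succ (succ zero))))))))
  ~> fun (η : Nat) => fun (n : forall (g : Nat), Vec Nat g) => (fun (ρ : Nat) => fun (q : Eq Nat (succ (succ zero)) (succ (succ zero)) -> Nat -> Nat) => ρ) (succ zero) (fun (ν : Eq Nat (succ (succ zero)) (succ (succ zero))) => fun (v : Nat) => succ (succ (succ (succ (succ (succ (succ (succ zero))))))))
  ~> fun (η : Nat) => fun (n : forall (g : Nat), Vec Nat g) => (fun (ρ : Eq Nat (succ (succ zero)) (succ (succ zero)) -> Nat -> Nat) => succ zero) (fun (q : Eq Nat (succ (succ zero)) (succ (succ zero))) => fun (ν : Nat) => succ (succ (succ (succ (succ (succ (succ (succ zero))))))))
  ~> fun (η : Nat) => fun (n : forall (g : Nat), Vec Nat g) => succ zero
inferred type:
  Nat -> (forall (η : Nat), Vec Nat η) -> Nat


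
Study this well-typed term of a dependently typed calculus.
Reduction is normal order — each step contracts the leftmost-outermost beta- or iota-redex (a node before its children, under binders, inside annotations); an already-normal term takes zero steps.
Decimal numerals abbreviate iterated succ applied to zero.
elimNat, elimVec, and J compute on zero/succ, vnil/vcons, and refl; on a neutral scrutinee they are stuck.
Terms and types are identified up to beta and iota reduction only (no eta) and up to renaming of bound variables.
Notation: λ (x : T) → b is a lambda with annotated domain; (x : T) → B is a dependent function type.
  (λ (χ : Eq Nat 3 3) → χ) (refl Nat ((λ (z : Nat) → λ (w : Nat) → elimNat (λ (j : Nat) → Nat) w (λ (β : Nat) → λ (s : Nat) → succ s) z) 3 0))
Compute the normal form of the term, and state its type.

resulting normal form:
  refl Nat 3
type:
  Eq Nat 3 3


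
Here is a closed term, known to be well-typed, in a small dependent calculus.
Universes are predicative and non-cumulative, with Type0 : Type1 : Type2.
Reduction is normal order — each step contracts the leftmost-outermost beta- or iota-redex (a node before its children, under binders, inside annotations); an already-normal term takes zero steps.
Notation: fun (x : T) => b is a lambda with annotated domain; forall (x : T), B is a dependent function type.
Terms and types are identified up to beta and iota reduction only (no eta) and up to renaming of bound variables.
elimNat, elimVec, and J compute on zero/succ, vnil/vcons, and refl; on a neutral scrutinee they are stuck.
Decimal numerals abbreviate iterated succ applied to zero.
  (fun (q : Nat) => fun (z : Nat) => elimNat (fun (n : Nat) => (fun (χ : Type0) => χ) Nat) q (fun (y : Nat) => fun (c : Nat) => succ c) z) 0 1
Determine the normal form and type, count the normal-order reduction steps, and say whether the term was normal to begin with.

reduced normal form:
  1
type:
  Nat
steps to reach normal form (normal order): 6
started in normal form: no
first redex: a beta-redex


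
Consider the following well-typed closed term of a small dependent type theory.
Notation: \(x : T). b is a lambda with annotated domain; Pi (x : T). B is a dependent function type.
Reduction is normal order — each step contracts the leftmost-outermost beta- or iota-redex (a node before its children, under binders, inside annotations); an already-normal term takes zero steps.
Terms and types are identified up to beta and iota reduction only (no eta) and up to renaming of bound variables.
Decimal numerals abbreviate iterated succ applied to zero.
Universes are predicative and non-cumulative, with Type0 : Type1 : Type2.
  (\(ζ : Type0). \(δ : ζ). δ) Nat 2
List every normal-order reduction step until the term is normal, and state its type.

normal-order reduction sequence:
  (\(ζ : Type0). \(δ : ζ). δ) Nat 2
  ~> (\(ζ : Nat). ζ) 2
  ~> 2
type:
  Nat


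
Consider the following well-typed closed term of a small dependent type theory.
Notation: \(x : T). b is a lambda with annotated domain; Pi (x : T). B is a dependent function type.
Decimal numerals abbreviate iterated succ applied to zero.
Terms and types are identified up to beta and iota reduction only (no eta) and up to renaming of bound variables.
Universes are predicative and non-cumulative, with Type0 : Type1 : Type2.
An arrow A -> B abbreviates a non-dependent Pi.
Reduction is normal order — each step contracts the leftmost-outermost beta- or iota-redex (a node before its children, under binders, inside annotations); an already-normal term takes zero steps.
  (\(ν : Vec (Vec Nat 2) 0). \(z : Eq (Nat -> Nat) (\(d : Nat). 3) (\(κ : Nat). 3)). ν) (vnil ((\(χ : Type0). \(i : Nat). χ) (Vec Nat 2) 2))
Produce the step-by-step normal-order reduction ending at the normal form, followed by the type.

normal-order reduction:
  (\(ν : Vec (Vec Nat 2) 0). \(z : Eq (Nat -> Nat) (\(d : Nat). 3) (\(κ : Nat). 3)). ν) (vnil ((\(χ : Type0). \(i : Nat). χ) (Vec Nat 2) 2))
  ~> \(ν : Eq (Nat -> Nat) (\(z : Nat). 3) (\(d : Nat). 3)). vnil ((\(κ : Type0). \(χ : Nat). κ) (Vec Nat 2) 2)
  ~> \(ν : Eq (Nat -> Nat) (\(z : Nat). 3) (\(d : Nat). 3)). vnil ((\(κ : Nat). Vec Nat 2) 2)
  ~> \(ν : Eq (Nat -> Nat) (\(z : Nat). 3) (\(d : Nat). 3)). vnil (Vec Nat 2)
the term's type:
  Eq (Nat -> Nat) (\(ν : Nat). 3) (\(z : Nat). 3) -> Vec (Vec Nat 2) 0


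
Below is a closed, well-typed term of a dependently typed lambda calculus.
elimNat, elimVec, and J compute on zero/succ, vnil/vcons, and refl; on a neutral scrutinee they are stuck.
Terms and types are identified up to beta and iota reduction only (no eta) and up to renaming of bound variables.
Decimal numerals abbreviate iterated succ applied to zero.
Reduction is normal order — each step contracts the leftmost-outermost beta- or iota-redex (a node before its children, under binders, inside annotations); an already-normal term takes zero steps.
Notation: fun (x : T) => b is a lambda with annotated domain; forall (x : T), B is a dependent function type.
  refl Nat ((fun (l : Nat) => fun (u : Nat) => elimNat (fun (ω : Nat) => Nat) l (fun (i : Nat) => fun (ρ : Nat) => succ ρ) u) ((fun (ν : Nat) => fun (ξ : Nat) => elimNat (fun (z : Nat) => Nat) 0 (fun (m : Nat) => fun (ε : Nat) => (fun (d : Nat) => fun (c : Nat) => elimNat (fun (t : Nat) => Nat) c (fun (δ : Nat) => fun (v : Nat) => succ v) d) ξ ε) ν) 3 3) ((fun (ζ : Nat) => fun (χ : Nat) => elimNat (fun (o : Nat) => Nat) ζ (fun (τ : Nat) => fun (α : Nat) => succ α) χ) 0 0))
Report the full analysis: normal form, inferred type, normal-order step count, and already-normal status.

reduced normal form:
  refl Nat 9
inferred type:
  Eq Nat 9 9
reduction steps (normal order): 54
started in normal form: no
first contracted redex: a beta-redex


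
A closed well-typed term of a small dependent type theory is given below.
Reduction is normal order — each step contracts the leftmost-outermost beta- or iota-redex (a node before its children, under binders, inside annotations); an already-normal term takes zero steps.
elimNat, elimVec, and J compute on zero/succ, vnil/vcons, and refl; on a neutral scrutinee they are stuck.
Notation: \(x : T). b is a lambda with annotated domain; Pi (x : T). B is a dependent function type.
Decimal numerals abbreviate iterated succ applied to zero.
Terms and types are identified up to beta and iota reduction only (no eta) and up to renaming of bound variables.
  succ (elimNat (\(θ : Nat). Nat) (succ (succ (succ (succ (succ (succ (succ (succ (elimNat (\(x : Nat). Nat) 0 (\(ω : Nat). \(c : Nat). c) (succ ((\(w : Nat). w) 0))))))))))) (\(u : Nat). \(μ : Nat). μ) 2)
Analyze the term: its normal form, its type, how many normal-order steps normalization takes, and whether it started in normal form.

normal form:
  9
inferred type:
  Nat
steps to reach normal form (normal order): 12
already normal: no
first contracted redex: an elimNat iota-redex


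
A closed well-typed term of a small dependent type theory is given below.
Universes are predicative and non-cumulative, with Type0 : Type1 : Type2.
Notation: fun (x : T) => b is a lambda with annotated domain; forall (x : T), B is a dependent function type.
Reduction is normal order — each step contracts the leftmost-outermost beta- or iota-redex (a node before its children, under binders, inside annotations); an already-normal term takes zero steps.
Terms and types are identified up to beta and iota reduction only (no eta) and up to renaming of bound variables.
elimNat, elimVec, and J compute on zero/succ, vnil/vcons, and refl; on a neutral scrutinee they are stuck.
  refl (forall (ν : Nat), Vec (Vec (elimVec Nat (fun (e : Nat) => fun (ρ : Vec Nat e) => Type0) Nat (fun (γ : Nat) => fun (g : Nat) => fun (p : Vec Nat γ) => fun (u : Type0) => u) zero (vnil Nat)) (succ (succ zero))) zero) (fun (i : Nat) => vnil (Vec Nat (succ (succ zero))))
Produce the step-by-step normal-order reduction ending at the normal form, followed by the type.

normal-order reduction:
  refl (forall (ν : Nat), Vec (Vec (elimVec Nat (fun (e : Nat) => fun (ρ : Vec Nat e) => Type0) Nat (fun (γ : Nat) => fun (g : Nat) => fun (p : Vec Nat γ) => fun (u : Type0) => u) zero (vnil Nat)) (succ (succ zero))) zero) (fun (i : Nat) => vnil (Vec Nat (succ (succ zero))))
  ~> refl (forall (ν : Nat), Vec (Vec Nat (succ (succ zero))) zero) (fun (e : Nat) => vnil (Vec Nat (succ (succ zero))))
type:
  Eq (forall (ν : Nat), Vec (Vec Nat (succ (succ zero))) zero) (fun (e : Nat) => vnil (Vec Nat (succ (succ zero)))) (fun (ρ : Nat) => vnil (Vec Nat (succ (succ zero))))


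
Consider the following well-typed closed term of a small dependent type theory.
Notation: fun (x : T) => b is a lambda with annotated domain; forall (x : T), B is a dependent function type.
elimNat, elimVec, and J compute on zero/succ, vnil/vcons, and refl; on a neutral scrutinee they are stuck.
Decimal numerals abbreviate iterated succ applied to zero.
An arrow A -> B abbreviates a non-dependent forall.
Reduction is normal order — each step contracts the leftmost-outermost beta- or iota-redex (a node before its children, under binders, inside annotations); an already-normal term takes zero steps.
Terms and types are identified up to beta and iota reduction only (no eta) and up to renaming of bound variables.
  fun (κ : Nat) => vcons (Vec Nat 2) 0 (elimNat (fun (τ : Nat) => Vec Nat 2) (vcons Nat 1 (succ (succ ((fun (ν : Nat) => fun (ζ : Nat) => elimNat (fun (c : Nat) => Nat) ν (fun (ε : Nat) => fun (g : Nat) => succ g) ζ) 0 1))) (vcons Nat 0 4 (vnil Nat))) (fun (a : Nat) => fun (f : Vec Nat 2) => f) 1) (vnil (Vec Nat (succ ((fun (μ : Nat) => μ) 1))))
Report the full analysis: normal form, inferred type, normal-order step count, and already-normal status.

reduced normal form:
  fun (κ : Nat) => vcons (Vec Nat 2) 0 (vcons Nat 1 3 (vcons Nat 0 4 (vnil Nat))) (vnil (Vec Nat 2))
the term's type:
  Nat -> Vec (Vec Nat 2) 1
normal-order step count: 11
already normal: no
first redex: an elimNat iota-redex


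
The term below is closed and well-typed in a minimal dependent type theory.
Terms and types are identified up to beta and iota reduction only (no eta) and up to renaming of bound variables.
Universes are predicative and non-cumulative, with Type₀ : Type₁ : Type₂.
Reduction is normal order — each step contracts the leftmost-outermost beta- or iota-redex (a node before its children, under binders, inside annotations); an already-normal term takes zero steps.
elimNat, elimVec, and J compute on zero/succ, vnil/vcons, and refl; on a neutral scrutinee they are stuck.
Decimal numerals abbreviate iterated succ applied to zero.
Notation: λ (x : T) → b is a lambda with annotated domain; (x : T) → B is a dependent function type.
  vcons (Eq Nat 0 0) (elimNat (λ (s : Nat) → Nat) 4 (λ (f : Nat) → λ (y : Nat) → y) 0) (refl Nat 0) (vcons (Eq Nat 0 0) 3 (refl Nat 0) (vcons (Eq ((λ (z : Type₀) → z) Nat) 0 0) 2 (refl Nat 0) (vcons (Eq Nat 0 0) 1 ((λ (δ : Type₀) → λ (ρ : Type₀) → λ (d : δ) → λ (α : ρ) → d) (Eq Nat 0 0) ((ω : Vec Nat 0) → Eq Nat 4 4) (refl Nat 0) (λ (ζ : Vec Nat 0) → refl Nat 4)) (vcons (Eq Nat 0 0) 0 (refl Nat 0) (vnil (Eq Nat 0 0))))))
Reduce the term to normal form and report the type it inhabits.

normal form:
  vcons (Eq Nat 0 0) 4 (refl Nat 0) (vcons (Eq Nat 0 0) 3 (refl Nat 0) (vcons (Eq Nat 0 0) 2 (refl Nat 0) (vcons (Eq Nat 0 0) 1 (refl Nat 0) (vcons (Eq Nat 0 0) 0 (refl Nat 0) (vnil (Eq Nat 0 0))))))
type:
  Vec (Eq Nat 0 0) 5
observation: the term reaches its normal form after 6 normal-order steps.


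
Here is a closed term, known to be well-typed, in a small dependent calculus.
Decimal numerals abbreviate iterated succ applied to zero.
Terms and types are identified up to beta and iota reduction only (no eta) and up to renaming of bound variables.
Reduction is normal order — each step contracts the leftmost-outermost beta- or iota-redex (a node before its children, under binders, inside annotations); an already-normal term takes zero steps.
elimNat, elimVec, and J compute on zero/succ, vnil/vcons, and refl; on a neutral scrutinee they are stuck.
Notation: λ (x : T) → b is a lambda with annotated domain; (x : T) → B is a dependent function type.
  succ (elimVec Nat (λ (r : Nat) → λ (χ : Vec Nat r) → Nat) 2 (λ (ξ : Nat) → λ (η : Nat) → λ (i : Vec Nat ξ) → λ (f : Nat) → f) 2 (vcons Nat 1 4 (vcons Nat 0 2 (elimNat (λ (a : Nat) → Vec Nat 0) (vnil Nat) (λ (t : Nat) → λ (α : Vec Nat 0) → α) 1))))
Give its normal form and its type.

resulting normal form:
  3
inferred type:
  Nat
observation: contracting an elimVec iota-redex first, the term normalizes in 15 steps.
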